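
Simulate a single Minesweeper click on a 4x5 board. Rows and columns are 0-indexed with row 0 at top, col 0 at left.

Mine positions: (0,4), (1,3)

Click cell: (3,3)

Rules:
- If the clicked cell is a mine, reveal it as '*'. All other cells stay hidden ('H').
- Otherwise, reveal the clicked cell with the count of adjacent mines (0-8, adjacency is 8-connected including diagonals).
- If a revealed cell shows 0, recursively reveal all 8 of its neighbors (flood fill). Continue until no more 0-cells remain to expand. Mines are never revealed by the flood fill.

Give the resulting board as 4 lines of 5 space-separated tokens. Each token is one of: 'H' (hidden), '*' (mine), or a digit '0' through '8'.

0 0 1 H H
0 0 1 H H
0 0 1 1 1
0 0 0 0 0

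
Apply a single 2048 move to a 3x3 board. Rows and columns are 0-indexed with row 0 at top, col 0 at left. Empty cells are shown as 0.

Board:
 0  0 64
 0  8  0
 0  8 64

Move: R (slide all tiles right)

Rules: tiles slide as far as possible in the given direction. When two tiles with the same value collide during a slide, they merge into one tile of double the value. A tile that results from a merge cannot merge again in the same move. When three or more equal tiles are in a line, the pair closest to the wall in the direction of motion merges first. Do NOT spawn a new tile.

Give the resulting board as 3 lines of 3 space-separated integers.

Slide right:
row 0: [0, 0, 64] -> [0, 0, 64]
row 1: [0, 8, 0] -> [0, 0, 8]
row 2: [0, 8, 64] -> [0, 8, 64]

Answer:  0  0 64
 0  0  8
 0  8 64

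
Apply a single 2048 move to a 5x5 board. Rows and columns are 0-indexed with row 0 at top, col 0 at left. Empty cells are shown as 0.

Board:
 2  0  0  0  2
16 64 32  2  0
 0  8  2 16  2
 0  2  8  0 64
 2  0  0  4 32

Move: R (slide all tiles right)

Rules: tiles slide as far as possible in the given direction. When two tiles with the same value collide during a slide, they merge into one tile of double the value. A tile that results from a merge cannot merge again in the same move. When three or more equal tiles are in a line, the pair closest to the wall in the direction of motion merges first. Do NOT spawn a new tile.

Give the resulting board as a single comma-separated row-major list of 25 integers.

Answer: 0, 0, 0, 0, 4, 0, 16, 64, 32, 2, 0, 8, 2, 16, 2, 0, 0, 2, 8, 64, 0, 0, 2, 4, 32

Derivation:
Slide right:
row 0: [2, 0, 0, 0, 2] -> [0, 0, 0, 0, 4]
row 1: [16, 64, 32, 2, 0] -> [0, 16, 64, 32, 2]
row 2: [0, 8, 2, 16, 2] -> [0, 8, 2, 16, 2]
row 3: [0, 2, 8, 0, 64] -> [0, 0, 2, 8, 64]
row 4: [2, 0, 0, 4, 32] -> [0, 0, 2, 4, 32]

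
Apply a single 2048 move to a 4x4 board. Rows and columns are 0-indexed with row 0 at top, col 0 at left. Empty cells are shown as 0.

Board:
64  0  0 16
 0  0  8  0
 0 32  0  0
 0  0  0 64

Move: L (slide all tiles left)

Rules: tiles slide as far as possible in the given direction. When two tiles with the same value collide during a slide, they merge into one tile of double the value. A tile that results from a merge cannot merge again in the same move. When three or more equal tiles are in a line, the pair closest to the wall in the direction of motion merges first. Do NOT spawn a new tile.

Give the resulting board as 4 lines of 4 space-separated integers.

Slide left:
row 0: [64, 0, 0, 16] -> [64, 16, 0, 0]
row 1: [0, 0, 8, 0] -> [8, 0, 0, 0]
row 2: [0, 32, 0, 0] -> [32, 0, 0, 0]
row 3: [0, 0, 0, 64] -> [64, 0, 0, 0]

Answer: 64 16  0  0
 8  0  0  0
32  0  0  0
64  0  0  0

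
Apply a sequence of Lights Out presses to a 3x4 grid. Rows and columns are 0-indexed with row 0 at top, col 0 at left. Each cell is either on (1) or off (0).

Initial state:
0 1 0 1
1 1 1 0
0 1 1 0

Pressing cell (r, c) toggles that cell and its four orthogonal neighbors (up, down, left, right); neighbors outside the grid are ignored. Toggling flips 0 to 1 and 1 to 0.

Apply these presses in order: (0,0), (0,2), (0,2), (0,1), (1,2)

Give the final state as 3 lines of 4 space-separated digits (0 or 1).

After press 1 at (0,0):
1 0 0 1
0 1 1 0
0 1 1 0

After press 2 at (0,2):
1 1 1 0
0 1 0 0
0 1 1 0

After press 3 at (0,2):
1 0 0 1
0 1 1 0
0 1 1 0

After press 4 at (0,1):
0 1 1 1
0 0 1 0
0 1 1 0

After press 5 at (1,2):
0 1 0 1
0 1 0 1
0 1 0 0

Answer: 0 1 0 1
0 1 0 1
0 1 0 0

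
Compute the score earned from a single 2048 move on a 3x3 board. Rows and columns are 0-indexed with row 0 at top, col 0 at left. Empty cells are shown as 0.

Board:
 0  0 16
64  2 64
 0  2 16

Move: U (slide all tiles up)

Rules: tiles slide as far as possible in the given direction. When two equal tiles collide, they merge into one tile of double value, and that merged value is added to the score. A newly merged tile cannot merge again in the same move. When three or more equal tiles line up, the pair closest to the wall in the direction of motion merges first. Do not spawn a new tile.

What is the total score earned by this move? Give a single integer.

Slide up:
col 0: [0, 64, 0] -> [64, 0, 0]  score +0 (running 0)
col 1: [0, 2, 2] -> [4, 0, 0]  score +4 (running 4)
col 2: [16, 64, 16] -> [16, 64, 16]  score +0 (running 4)
Board after move:
64  4 16
 0  0 64
 0  0 16

Answer: 4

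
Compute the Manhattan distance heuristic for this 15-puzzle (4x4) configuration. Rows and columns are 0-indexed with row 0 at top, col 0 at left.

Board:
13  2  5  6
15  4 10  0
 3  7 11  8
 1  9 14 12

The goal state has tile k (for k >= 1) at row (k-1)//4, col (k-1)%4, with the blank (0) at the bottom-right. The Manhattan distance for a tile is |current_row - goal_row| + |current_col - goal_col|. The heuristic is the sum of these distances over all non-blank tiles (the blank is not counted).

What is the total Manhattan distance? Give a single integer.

Tile 13: (0,0)->(3,0) = 3
Tile 2: (0,1)->(0,1) = 0
Tile 5: (0,2)->(1,0) = 3
Tile 6: (0,3)->(1,1) = 3
Tile 15: (1,0)->(3,2) = 4
Tile 4: (1,1)->(0,3) = 3
Tile 10: (1,2)->(2,1) = 2
Tile 3: (2,0)->(0,2) = 4
Tile 7: (2,1)->(1,2) = 2
Tile 11: (2,2)->(2,2) = 0
Tile 8: (2,3)->(1,3) = 1
Tile 1: (3,0)->(0,0) = 3
Tile 9: (3,1)->(2,0) = 2
Tile 14: (3,2)->(3,1) = 1
Tile 12: (3,3)->(2,3) = 1
Sum: 3 + 0 + 3 + 3 + 4 + 3 + 2 + 4 + 2 + 0 + 1 + 3 + 2 + 1 + 1 = 32

Answer: 32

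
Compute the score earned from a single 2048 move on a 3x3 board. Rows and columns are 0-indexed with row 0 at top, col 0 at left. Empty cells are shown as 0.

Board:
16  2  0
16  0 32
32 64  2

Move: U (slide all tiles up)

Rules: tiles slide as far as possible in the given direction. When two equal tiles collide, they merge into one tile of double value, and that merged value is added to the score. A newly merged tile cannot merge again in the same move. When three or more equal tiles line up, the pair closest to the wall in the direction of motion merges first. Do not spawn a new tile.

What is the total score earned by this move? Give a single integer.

Slide up:
col 0: [16, 16, 32] -> [32, 32, 0]  score +32 (running 32)
col 1: [2, 0, 64] -> [2, 64, 0]  score +0 (running 32)
col 2: [0, 32, 2] -> [32, 2, 0]  score +0 (running 32)
Board after move:
32  2 32
32 64  2
 0  0  0

Answer: 32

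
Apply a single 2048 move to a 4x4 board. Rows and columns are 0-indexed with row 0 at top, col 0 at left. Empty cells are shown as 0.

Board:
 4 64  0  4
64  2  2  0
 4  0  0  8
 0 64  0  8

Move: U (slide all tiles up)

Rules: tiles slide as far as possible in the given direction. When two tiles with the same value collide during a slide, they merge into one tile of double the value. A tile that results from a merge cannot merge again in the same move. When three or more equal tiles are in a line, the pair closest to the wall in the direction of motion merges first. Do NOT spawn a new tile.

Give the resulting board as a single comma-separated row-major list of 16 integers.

Slide up:
col 0: [4, 64, 4, 0] -> [4, 64, 4, 0]
col 1: [64, 2, 0, 64] -> [64, 2, 64, 0]
col 2: [0, 2, 0, 0] -> [2, 0, 0, 0]
col 3: [4, 0, 8, 8] -> [4, 16, 0, 0]

Answer: 4, 64, 2, 4, 64, 2, 0, 16, 4, 64, 0, 0, 0, 0, 0, 0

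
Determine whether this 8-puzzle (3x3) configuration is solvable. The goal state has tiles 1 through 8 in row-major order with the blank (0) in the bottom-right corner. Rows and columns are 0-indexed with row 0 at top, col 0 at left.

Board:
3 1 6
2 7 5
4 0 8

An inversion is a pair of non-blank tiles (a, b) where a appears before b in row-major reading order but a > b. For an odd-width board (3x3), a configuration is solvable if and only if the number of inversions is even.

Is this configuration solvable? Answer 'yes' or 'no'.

Answer: yes

Derivation:
Inversions (pairs i<j in row-major order where tile[i] > tile[j] > 0): 8
8 is even, so the puzzle is solvable.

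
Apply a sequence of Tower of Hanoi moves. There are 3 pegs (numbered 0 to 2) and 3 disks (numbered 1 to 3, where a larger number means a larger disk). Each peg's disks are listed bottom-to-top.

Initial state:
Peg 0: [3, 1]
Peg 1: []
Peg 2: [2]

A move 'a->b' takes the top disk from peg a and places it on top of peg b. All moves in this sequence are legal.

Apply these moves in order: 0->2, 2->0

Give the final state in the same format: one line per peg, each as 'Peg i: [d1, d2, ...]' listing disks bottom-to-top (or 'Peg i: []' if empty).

Answer: Peg 0: [3, 1]
Peg 1: []
Peg 2: [2]

Derivation:
After move 1 (0->2):
Peg 0: [3]
Peg 1: []
Peg 2: [2, 1]

After move 2 (2->0):
Peg 0: [3, 1]
Peg 1: []
Peg 2: [2]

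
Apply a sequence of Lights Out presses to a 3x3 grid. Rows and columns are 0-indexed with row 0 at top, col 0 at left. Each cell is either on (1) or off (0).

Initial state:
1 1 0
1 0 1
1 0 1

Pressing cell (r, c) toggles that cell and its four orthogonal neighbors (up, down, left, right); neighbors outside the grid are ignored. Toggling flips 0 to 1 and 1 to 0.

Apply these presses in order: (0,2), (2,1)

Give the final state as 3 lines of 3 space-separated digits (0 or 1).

After press 1 at (0,2):
1 0 1
1 0 0
1 0 1

After press 2 at (2,1):
1 0 1
1 1 0
0 1 0

Answer: 1 0 1
1 1 0
0 1 0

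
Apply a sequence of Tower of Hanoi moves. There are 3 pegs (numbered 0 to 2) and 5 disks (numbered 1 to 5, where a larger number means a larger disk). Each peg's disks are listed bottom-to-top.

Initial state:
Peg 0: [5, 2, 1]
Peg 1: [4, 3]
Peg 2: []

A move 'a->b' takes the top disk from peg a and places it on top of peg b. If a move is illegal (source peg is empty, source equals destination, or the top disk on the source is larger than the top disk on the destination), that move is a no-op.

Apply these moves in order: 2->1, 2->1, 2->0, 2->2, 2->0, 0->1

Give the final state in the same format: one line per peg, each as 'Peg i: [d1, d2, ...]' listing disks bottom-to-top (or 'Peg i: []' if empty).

Answer: Peg 0: [5, 2]
Peg 1: [4, 3, 1]
Peg 2: []

Derivation:
After move 1 (2->1):
Peg 0: [5, 2, 1]
Peg 1: [4, 3]
Peg 2: []

After move 2 (2->1):
Peg 0: [5, 2, 1]
Peg 1: [4, 3]
Peg 2: []

After move 3 (2->0):
Peg 0: [5, 2, 1]
Peg 1: [4, 3]
Peg 2: []

After move 4 (2->2):
Peg 0: [5, 2, 1]
Peg 1: [4, 3]
Peg 2: []

After move 5 (2->0):
Peg 0: [5, 2, 1]
Peg 1: [4, 3]
Peg 2: []

After move 6 (0->1):
Peg 0: [5, 2]
Peg 1: [4, 3, 1]
Peg 2: []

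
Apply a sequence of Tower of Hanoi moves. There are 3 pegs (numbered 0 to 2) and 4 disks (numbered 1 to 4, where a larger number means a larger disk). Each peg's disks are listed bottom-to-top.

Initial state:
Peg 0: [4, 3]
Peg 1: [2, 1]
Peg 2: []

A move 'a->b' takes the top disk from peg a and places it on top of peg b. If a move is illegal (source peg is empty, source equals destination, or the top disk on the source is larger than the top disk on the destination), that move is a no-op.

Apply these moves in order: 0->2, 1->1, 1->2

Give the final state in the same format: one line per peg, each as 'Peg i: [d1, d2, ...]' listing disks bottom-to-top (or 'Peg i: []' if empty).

Answer: Peg 0: [4]
Peg 1: [2]
Peg 2: [3, 1]

Derivation:
After move 1 (0->2):
Peg 0: [4]
Peg 1: [2, 1]
Peg 2: [3]

After move 2 (1->1):
Peg 0: [4]
Peg 1: [2, 1]
Peg 2: [3]

After move 3 (1->2):
Peg 0: [4]
Peg 1: [2]
Peg 2: [3, 1]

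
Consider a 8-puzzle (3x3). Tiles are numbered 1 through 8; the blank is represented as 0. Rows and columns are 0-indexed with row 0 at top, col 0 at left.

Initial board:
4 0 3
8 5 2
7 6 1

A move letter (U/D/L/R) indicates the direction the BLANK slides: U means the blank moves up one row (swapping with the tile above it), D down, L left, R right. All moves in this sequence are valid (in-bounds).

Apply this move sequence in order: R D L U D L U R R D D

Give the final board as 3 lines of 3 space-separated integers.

Answer: 3 2 5
4 8 1
7 6 0

Derivation:
After move 1 (R):
4 3 0
8 5 2
7 6 1

After move 2 (D):
4 3 2
8 5 0
7 6 1

After move 3 (L):
4 3 2
8 0 5
7 6 1

After move 4 (U):
4 0 2
8 3 5
7 6 1

After move 5 (D):
4 3 2
8 0 5
7 6 1

After move 6 (L):
4 3 2
0 8 5
7 6 1

After move 7 (U):
0 3 2
4 8 5
7 6 1

After move 8 (R):
3 0 2
4 8 5
7 6 1

After move 9 (R):
3 2 0
4 8 5
7 6 1

After move 10 (D):
3 2 5
4 8 0
7 6 1

After move 11 (D):
3 2 5
4 8 1
7 6 0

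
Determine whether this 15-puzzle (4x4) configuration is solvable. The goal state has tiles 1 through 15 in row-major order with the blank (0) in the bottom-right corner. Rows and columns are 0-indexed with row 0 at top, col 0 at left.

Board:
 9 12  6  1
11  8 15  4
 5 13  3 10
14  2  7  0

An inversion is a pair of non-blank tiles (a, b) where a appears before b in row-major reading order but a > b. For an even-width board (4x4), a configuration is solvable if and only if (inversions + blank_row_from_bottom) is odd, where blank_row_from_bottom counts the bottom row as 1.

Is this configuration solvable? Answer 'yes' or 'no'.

Answer: yes

Derivation:
Inversions: 56
Blank is in row 3 (0-indexed from top), which is row 1 counting from the bottom (bottom = 1).
56 + 1 = 57, which is odd, so the puzzle is solvable.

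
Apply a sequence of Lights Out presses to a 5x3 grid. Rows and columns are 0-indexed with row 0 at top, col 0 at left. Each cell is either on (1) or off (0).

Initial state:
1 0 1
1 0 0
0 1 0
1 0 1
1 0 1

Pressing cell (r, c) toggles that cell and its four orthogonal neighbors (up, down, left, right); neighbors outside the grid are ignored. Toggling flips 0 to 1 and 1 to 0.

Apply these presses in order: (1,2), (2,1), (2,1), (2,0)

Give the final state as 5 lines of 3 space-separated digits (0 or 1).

Answer: 1 0 0
0 1 1
1 0 1
0 0 1
1 0 1

Derivation:
After press 1 at (1,2):
1 0 0
1 1 1
0 1 1
1 0 1
1 0 1

After press 2 at (2,1):
1 0 0
1 0 1
1 0 0
1 1 1
1 0 1

After press 3 at (2,1):
1 0 0
1 1 1
0 1 1
1 0 1
1 0 1

After press 4 at (2,0):
1 0 0
0 1 1
1 0 1
0 0 1
1 0 1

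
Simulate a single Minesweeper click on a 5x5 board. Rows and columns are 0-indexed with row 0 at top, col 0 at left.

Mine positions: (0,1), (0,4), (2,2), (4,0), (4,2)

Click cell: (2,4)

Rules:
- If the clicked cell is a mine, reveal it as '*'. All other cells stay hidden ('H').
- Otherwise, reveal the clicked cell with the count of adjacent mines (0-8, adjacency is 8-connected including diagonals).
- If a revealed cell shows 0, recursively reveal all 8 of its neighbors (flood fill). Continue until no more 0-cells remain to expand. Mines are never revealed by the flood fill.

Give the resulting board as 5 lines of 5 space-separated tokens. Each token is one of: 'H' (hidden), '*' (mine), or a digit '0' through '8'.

H H H H H
H H H 2 1
H H H 1 0
H H H 2 0
H H H 1 0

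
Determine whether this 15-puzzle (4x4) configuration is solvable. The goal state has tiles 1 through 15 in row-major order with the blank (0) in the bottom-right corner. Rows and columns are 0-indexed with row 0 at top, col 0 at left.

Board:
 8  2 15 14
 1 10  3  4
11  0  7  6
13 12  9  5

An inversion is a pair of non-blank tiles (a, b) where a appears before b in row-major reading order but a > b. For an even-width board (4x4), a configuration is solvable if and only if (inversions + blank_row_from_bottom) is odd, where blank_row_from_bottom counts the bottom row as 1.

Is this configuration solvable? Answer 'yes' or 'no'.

Inversions: 50
Blank is in row 2 (0-indexed from top), which is row 2 counting from the bottom (bottom = 1).
50 + 2 = 52, which is even, so the puzzle is not solvable.

Answer: no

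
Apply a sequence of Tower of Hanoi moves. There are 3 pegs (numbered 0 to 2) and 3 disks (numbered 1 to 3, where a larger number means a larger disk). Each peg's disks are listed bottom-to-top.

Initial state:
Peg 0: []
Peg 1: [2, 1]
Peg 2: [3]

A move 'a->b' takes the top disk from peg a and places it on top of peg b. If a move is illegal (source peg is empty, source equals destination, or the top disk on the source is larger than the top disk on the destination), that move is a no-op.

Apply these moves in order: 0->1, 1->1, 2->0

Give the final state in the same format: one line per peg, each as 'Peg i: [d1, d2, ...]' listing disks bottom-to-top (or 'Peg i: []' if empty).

After move 1 (0->1):
Peg 0: []
Peg 1: [2, 1]
Peg 2: [3]

After move 2 (1->1):
Peg 0: []
Peg 1: [2, 1]
Peg 2: [3]

After move 3 (2->0):
Peg 0: [3]
Peg 1: [2, 1]
Peg 2: []

Answer: Peg 0: [3]
Peg 1: [2, 1]
Peg 2: []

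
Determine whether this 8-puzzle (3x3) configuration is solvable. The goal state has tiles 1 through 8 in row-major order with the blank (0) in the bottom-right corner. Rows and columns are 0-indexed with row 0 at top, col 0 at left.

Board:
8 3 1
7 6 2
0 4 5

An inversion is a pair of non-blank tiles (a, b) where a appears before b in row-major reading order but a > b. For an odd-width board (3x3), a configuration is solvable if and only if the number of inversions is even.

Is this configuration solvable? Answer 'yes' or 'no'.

Inversions (pairs i<j in row-major order where tile[i] > tile[j] > 0): 16
16 is even, so the puzzle is solvable.

Answer: yes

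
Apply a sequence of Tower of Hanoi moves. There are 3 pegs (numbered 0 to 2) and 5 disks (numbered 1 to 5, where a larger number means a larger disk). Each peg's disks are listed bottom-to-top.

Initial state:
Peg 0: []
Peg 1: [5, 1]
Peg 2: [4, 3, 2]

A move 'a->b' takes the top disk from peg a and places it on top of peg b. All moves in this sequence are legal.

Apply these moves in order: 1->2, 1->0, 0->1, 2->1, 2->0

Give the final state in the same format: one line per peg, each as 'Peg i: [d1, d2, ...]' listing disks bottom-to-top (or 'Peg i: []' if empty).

After move 1 (1->2):
Peg 0: []
Peg 1: [5]
Peg 2: [4, 3, 2, 1]

After move 2 (1->0):
Peg 0: [5]
Peg 1: []
Peg 2: [4, 3, 2, 1]

After move 3 (0->1):
Peg 0: []
Peg 1: [5]
Peg 2: [4, 3, 2, 1]

After move 4 (2->1):
Peg 0: []
Peg 1: [5, 1]
Peg 2: [4, 3, 2]

After move 5 (2->0):
Peg 0: [2]
Peg 1: [5, 1]
Peg 2: [4, 3]

Answer: Peg 0: [2]
Peg 1: [5, 1]
Peg 2: [4, 3]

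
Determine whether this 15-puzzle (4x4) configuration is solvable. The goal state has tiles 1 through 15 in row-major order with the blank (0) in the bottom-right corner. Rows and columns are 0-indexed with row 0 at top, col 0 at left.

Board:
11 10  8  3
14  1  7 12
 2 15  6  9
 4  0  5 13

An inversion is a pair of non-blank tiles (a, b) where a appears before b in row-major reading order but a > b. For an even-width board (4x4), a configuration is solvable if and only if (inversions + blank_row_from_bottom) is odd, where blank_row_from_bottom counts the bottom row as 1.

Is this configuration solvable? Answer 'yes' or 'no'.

Inversions: 55
Blank is in row 3 (0-indexed from top), which is row 1 counting from the bottom (bottom = 1).
55 + 1 = 56, which is even, so the puzzle is not solvable.

Answer: no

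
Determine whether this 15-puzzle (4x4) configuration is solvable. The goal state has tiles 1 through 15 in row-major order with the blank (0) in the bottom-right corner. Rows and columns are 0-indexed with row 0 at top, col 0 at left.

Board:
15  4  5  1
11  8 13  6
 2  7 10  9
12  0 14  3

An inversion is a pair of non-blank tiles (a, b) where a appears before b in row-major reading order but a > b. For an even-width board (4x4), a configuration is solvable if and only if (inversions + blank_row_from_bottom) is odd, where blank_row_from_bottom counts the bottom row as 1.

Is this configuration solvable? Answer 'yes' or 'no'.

Inversions: 46
Blank is in row 3 (0-indexed from top), which is row 1 counting from the bottom (bottom = 1).
46 + 1 = 47, which is odd, so the puzzle is solvable.

Answer: yes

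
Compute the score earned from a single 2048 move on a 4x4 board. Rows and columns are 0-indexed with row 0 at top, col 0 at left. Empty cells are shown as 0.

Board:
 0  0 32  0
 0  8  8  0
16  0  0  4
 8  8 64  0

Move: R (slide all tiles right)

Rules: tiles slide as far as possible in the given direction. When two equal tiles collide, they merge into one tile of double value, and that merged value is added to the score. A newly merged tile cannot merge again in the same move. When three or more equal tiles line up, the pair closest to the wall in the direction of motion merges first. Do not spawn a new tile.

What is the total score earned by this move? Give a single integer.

Slide right:
row 0: [0, 0, 32, 0] -> [0, 0, 0, 32]  score +0 (running 0)
row 1: [0, 8, 8, 0] -> [0, 0, 0, 16]  score +16 (running 16)
row 2: [16, 0, 0, 4] -> [0, 0, 16, 4]  score +0 (running 16)
row 3: [8, 8, 64, 0] -> [0, 0, 16, 64]  score +16 (running 32)
Board after move:
 0  0  0 32
 0  0  0 16
 0  0 16  4
 0  0 16 64

Answer: 32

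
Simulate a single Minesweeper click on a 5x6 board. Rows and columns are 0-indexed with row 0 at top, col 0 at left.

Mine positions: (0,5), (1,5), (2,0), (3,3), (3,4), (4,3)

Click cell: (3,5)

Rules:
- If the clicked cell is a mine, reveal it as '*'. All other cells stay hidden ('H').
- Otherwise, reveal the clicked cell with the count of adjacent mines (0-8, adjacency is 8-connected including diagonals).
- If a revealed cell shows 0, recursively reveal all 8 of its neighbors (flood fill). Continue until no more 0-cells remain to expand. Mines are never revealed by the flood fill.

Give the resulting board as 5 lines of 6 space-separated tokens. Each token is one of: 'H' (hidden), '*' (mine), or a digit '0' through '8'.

H H H H H H
H H H H H H
H H H H H H
H H H H H 1
H H H H H H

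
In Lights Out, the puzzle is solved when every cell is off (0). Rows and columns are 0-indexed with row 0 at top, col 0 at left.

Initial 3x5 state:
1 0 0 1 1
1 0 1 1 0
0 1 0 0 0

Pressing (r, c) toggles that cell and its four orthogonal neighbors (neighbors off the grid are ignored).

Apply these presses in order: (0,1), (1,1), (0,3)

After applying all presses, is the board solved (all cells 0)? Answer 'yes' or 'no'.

After press 1 at (0,1):
0 1 1 1 1
1 1 1 1 0
0 1 0 0 0

After press 2 at (1,1):
0 0 1 1 1
0 0 0 1 0
0 0 0 0 0

After press 3 at (0,3):
0 0 0 0 0
0 0 0 0 0
0 0 0 0 0

Lights still on: 0

Answer: yes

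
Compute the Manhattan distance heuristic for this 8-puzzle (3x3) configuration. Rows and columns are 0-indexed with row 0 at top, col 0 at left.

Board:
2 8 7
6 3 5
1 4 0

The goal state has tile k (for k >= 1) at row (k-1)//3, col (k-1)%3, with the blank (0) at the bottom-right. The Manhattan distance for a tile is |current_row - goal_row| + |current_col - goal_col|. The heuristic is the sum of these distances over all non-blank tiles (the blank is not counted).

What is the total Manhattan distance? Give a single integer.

Tile 2: at (0,0), goal (0,1), distance |0-0|+|0-1| = 1
Tile 8: at (0,1), goal (2,1), distance |0-2|+|1-1| = 2
Tile 7: at (0,2), goal (2,0), distance |0-2|+|2-0| = 4
Tile 6: at (1,0), goal (1,2), distance |1-1|+|0-2| = 2
Tile 3: at (1,1), goal (0,2), distance |1-0|+|1-2| = 2
Tile 5: at (1,2), goal (1,1), distance |1-1|+|2-1| = 1
Tile 1: at (2,0), goal (0,0), distance |2-0|+|0-0| = 2
Tile 4: at (2,1), goal (1,0), distance |2-1|+|1-0| = 2
Sum: 1 + 2 + 4 + 2 + 2 + 1 + 2 + 2 = 16

Answer: 16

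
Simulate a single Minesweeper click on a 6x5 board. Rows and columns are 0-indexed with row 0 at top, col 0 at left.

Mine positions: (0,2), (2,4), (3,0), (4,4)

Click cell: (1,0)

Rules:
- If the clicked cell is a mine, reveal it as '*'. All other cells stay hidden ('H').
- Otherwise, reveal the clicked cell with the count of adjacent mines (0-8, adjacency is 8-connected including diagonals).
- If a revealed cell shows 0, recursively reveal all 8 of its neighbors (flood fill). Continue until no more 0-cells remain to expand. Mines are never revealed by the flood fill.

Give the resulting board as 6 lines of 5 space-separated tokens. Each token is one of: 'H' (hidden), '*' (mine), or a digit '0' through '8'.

0 1 H H H
0 1 H H H
1 1 H H H
H H H H H
H H H H H
H H H H H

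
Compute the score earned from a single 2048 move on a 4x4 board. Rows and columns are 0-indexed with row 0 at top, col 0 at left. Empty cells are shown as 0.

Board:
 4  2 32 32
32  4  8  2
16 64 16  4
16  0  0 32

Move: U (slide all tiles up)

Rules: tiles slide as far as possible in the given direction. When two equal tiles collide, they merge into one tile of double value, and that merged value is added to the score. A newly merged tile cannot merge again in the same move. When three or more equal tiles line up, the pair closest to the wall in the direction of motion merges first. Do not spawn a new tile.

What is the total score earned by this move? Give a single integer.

Slide up:
col 0: [4, 32, 16, 16] -> [4, 32, 32, 0]  score +32 (running 32)
col 1: [2, 4, 64, 0] -> [2, 4, 64, 0]  score +0 (running 32)
col 2: [32, 8, 16, 0] -> [32, 8, 16, 0]  score +0 (running 32)
col 3: [32, 2, 4, 32] -> [32, 2, 4, 32]  score +0 (running 32)
Board after move:
 4  2 32 32
32  4  8  2
32 64 16  4
 0  0  0 32

Answer: 32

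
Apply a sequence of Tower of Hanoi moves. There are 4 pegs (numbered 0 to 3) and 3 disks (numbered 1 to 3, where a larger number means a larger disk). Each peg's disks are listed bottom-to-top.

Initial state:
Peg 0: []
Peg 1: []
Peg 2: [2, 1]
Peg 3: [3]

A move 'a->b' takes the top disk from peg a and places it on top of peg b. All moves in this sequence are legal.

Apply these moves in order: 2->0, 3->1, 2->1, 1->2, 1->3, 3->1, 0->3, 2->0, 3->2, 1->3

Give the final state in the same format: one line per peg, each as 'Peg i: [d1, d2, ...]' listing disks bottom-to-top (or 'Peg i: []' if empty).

Answer: Peg 0: [2]
Peg 1: []
Peg 2: [1]
Peg 3: [3]

Derivation:
After move 1 (2->0):
Peg 0: [1]
Peg 1: []
Peg 2: [2]
Peg 3: [3]

After move 2 (3->1):
Peg 0: [1]
Peg 1: [3]
Peg 2: [2]
Peg 3: []

After move 3 (2->1):
Peg 0: [1]
Peg 1: [3, 2]
Peg 2: []
Peg 3: []

After move 4 (1->2):
Peg 0: [1]
Peg 1: [3]
Peg 2: [2]
Peg 3: []

After move 5 (1->3):
Peg 0: [1]
Peg 1: []
Peg 2: [2]
Peg 3: [3]

After move 6 (3->1):
Peg 0: [1]
Peg 1: [3]
Peg 2: [2]
Peg 3: []

After move 7 (0->3):
Peg 0: []
Peg 1: [3]
Peg 2: [2]
Peg 3: [1]

After move 8 (2->0):
Peg 0: [2]
Peg 1: [3]
Peg 2: []
Peg 3: [1]

After move 9 (3->2):
Peg 0: [2]
Peg 1: [3]
Peg 2: [1]
Peg 3: []

After move 10 (1->3):
Peg 0: [2]
Peg 1: []
Peg 2: [1]
Peg 3: [3]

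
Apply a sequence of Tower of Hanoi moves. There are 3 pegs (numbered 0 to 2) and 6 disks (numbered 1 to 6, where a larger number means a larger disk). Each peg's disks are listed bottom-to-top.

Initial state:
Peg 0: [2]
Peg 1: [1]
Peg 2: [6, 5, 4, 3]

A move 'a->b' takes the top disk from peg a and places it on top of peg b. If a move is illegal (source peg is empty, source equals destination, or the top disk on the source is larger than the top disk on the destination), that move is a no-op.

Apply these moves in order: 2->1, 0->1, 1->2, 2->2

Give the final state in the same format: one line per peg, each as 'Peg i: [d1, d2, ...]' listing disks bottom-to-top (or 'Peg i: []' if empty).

Answer: Peg 0: [2]
Peg 1: []
Peg 2: [6, 5, 4, 3, 1]

Derivation:
After move 1 (2->1):
Peg 0: [2]
Peg 1: [1]
Peg 2: [6, 5, 4, 3]

After move 2 (0->1):
Peg 0: [2]
Peg 1: [1]
Peg 2: [6, 5, 4, 3]

After move 3 (1->2):
Peg 0: [2]
Peg 1: []
Peg 2: [6, 5, 4, 3, 1]

After move 4 (2->2):
Peg 0: [2]
Peg 1: []
Peg 2: [6, 5, 4, 3, 1]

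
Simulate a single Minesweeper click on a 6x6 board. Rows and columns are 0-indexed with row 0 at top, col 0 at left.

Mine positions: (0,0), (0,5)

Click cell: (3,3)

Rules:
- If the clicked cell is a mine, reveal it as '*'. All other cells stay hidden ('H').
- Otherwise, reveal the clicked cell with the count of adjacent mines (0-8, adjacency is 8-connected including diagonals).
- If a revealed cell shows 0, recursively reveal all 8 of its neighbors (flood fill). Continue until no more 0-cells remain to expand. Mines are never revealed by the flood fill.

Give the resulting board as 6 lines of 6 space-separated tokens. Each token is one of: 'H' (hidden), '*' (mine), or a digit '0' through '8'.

H 1 0 0 1 H
1 1 0 0 1 1
0 0 0 0 0 0
0 0 0 0 0 0
0 0 0 0 0 0
0 0 0 0 0 0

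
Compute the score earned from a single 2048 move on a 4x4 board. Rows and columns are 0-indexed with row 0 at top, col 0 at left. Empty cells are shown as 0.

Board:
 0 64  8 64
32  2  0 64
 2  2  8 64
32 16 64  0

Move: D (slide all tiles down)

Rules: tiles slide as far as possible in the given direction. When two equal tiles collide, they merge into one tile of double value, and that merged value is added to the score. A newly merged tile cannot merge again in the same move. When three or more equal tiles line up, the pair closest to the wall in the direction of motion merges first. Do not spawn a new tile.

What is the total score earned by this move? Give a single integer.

Answer: 148

Derivation:
Slide down:
col 0: [0, 32, 2, 32] -> [0, 32, 2, 32]  score +0 (running 0)
col 1: [64, 2, 2, 16] -> [0, 64, 4, 16]  score +4 (running 4)
col 2: [8, 0, 8, 64] -> [0, 0, 16, 64]  score +16 (running 20)
col 3: [64, 64, 64, 0] -> [0, 0, 64, 128]  score +128 (running 148)
Board after move:
  0   0   0   0
 32  64   0   0
  2   4  16  64
 32  16  64 128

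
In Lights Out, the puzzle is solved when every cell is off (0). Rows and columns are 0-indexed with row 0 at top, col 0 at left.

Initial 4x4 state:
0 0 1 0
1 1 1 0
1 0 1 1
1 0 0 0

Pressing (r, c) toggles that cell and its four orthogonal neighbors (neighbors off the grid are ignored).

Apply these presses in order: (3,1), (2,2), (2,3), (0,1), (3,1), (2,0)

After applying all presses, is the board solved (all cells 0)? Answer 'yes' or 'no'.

After press 1 at (3,1):
0 0 1 0
1 1 1 0
1 1 1 1
0 1 1 0

After press 2 at (2,2):
0 0 1 0
1 1 0 0
1 0 0 0
0 1 0 0

After press 3 at (2,3):
0 0 1 0
1 1 0 1
1 0 1 1
0 1 0 1

After press 4 at (0,1):
1 1 0 0
1 0 0 1
1 0 1 1
0 1 0 1

After press 5 at (3,1):
1 1 0 0
1 0 0 1
1 1 1 1
1 0 1 1

After press 6 at (2,0):
1 1 0 0
0 0 0 1
0 0 1 1
0 0 1 1

Lights still on: 7

Answer: no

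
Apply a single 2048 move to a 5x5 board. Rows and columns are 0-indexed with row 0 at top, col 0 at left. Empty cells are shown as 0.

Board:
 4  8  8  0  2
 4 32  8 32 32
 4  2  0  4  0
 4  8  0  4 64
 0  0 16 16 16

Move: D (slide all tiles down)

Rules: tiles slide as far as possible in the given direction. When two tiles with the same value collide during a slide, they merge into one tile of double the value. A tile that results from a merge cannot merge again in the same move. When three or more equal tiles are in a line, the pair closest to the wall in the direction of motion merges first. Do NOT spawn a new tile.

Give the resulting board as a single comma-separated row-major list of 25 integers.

Slide down:
col 0: [4, 4, 4, 4, 0] -> [0, 0, 0, 8, 8]
col 1: [8, 32, 2, 8, 0] -> [0, 8, 32, 2, 8]
col 2: [8, 8, 0, 0, 16] -> [0, 0, 0, 16, 16]
col 3: [0, 32, 4, 4, 16] -> [0, 0, 32, 8, 16]
col 4: [2, 32, 0, 64, 16] -> [0, 2, 32, 64, 16]

Answer: 0, 0, 0, 0, 0, 0, 8, 0, 0, 2, 0, 32, 0, 32, 32, 8, 2, 16, 8, 64, 8, 8, 16, 16, 16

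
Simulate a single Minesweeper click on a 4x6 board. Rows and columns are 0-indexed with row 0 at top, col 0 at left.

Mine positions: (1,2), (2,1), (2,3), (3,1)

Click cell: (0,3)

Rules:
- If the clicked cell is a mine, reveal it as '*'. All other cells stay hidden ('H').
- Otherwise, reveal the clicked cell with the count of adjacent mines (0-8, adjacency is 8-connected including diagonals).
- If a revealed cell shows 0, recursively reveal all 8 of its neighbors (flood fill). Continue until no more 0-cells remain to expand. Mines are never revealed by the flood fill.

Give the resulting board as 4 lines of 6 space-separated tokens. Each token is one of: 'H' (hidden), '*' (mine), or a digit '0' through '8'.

H H H 1 H H
H H H H H H
H H H H H H
H H H H H H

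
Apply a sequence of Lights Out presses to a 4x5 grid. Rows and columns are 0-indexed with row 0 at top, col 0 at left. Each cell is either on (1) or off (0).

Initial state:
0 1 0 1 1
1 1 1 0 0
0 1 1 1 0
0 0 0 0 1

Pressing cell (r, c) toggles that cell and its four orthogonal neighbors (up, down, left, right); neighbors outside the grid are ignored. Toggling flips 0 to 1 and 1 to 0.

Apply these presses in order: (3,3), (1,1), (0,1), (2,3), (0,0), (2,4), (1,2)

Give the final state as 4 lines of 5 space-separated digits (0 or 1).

Answer: 0 0 0 1 1
1 0 1 0 1
0 0 1 0 0
0 0 1 0 1

Derivation:
After press 1 at (3,3):
0 1 0 1 1
1 1 1 0 0
0 1 1 0 0
0 0 1 1 0

After press 2 at (1,1):
0 0 0 1 1
0 0 0 0 0
0 0 1 0 0
0 0 1 1 0

After press 3 at (0,1):
1 1 1 1 1
0 1 0 0 0
0 0 1 0 0
0 0 1 1 0

After press 4 at (2,3):
1 1 1 1 1
0 1 0 1 0
0 0 0 1 1
0 0 1 0 0

After press 5 at (0,0):
0 0 1 1 1
1 1 0 1 0
0 0 0 1 1
0 0 1 0 0

After press 6 at (2,4):
0 0 1 1 1
1 1 0 1 1
0 0 0 0 0
0 0 1 0 1

After press 7 at (1,2):
0 0 0 1 1
1 0 1 0 1
0 0 1 0 0
0 0 1 0 1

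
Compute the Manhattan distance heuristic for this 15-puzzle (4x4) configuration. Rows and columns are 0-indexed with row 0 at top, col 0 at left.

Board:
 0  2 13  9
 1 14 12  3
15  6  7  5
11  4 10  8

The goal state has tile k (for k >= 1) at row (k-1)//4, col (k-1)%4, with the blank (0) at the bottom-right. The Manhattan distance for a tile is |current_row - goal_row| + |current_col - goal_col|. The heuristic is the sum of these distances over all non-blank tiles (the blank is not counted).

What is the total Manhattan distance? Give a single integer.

Answer: 38

Derivation:
Tile 2: (0,1)->(0,1) = 0
Tile 13: (0,2)->(3,0) = 5
Tile 9: (0,3)->(2,0) = 5
Tile 1: (1,0)->(0,0) = 1
Tile 14: (1,1)->(3,1) = 2
Tile 12: (1,2)->(2,3) = 2
Tile 3: (1,3)->(0,2) = 2
Tile 15: (2,0)->(3,2) = 3
Tile 6: (2,1)->(1,1) = 1
Tile 7: (2,2)->(1,2) = 1
Tile 5: (2,3)->(1,0) = 4
Tile 11: (3,0)->(2,2) = 3
Tile 4: (3,1)->(0,3) = 5
Tile 10: (3,2)->(2,1) = 2
Tile 8: (3,3)->(1,3) = 2
Sum: 0 + 5 + 5 + 1 + 2 + 2 + 2 + 3 + 1 + 1 + 4 + 3 + 5 + 2 + 2 = 38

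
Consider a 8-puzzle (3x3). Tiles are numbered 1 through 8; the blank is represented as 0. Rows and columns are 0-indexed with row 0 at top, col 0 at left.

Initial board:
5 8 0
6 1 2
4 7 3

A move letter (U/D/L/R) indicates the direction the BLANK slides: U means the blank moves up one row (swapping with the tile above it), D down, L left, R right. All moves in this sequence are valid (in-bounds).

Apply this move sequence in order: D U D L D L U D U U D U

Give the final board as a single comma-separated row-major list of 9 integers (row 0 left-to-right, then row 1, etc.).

Answer: 0, 8, 2, 5, 7, 1, 6, 4, 3

Derivation:
After move 1 (D):
5 8 2
6 1 0
4 7 3

After move 2 (U):
5 8 0
6 1 2
4 7 3

After move 3 (D):
5 8 2
6 1 0
4 7 3

After move 4 (L):
5 8 2
6 0 1
4 7 3

After move 5 (D):
5 8 2
6 7 1
4 0 3

After move 6 (L):
5 8 2
6 7 1
0 4 3

After move 7 (U):
5 8 2
0 7 1
6 4 3

After move 8 (D):
5 8 2
6 7 1
0 4 3

After move 9 (U):
5 8 2
0 7 1
6 4 3

After move 10 (U):
0 8 2
5 7 1
6 4 3

After move 11 (D):
5 8 2
0 7 1
6 4 3

After move 12 (U):
0 8 2
5 7 1
6 4 3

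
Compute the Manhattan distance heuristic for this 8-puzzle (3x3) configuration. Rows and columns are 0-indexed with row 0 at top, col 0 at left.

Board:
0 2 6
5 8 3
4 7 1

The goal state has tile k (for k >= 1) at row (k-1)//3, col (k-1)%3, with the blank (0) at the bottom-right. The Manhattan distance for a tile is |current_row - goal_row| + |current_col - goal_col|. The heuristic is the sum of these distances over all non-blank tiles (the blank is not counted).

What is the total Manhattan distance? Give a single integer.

Tile 2: (0,1)->(0,1) = 0
Tile 6: (0,2)->(1,2) = 1
Tile 5: (1,0)->(1,1) = 1
Tile 8: (1,1)->(2,1) = 1
Tile 3: (1,2)->(0,2) = 1
Tile 4: (2,0)->(1,0) = 1
Tile 7: (2,1)->(2,0) = 1
Tile 1: (2,2)->(0,0) = 4
Sum: 0 + 1 + 1 + 1 + 1 + 1 + 1 + 4 = 10

Answer: 10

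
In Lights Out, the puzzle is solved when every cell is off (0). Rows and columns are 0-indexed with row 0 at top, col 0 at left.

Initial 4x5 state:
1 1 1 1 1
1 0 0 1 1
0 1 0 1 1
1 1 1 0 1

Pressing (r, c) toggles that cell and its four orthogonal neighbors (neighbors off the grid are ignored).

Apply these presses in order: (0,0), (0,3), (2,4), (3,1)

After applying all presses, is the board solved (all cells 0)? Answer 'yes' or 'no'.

After press 1 at (0,0):
0 0 1 1 1
0 0 0 1 1
0 1 0 1 1
1 1 1 0 1

After press 2 at (0,3):
0 0 0 0 0
0 0 0 0 1
0 1 0 1 1
1 1 1 0 1

After press 3 at (2,4):
0 0 0 0 0
0 0 0 0 0
0 1 0 0 0
1 1 1 0 0

After press 4 at (3,1):
0 0 0 0 0
0 0 0 0 0
0 0 0 0 0
0 0 0 0 0

Lights still on: 0

Answer: yes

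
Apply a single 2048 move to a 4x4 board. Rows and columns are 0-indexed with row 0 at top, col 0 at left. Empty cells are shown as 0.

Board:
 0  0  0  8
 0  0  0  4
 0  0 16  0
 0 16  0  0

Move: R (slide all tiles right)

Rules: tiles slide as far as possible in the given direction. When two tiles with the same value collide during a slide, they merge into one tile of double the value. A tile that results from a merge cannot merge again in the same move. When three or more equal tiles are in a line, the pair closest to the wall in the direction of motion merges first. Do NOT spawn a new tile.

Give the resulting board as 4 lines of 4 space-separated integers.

Slide right:
row 0: [0, 0, 0, 8] -> [0, 0, 0, 8]
row 1: [0, 0, 0, 4] -> [0, 0, 0, 4]
row 2: [0, 0, 16, 0] -> [0, 0, 0, 16]
row 3: [0, 16, 0, 0] -> [0, 0, 0, 16]

Answer:  0  0  0  8
 0  0  0  4
 0  0  0 16
 0  0  0 16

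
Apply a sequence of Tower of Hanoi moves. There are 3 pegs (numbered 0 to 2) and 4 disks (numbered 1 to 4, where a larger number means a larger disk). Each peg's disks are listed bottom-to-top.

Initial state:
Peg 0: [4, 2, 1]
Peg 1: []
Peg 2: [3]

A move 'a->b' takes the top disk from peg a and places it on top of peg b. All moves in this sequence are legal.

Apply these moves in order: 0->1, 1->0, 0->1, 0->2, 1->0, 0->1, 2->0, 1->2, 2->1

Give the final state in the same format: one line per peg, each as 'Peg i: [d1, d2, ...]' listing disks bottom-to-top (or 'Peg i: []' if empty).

After move 1 (0->1):
Peg 0: [4, 2]
Peg 1: [1]
Peg 2: [3]

After move 2 (1->0):
Peg 0: [4, 2, 1]
Peg 1: []
Peg 2: [3]

After move 3 (0->1):
Peg 0: [4, 2]
Peg 1: [1]
Peg 2: [3]

After move 4 (0->2):
Peg 0: [4]
Peg 1: [1]
Peg 2: [3, 2]

After move 5 (1->0):
Peg 0: [4, 1]
Peg 1: []
Peg 2: [3, 2]

After move 6 (0->1):
Peg 0: [4]
Peg 1: [1]
Peg 2: [3, 2]

After move 7 (2->0):
Peg 0: [4, 2]
Peg 1: [1]
Peg 2: [3]

After move 8 (1->2):
Peg 0: [4, 2]
Peg 1: []
Peg 2: [3, 1]

After move 9 (2->1):
Peg 0: [4, 2]
Peg 1: [1]
Peg 2: [3]

Answer: Peg 0: [4, 2]
Peg 1: [1]
Peg 2: [3]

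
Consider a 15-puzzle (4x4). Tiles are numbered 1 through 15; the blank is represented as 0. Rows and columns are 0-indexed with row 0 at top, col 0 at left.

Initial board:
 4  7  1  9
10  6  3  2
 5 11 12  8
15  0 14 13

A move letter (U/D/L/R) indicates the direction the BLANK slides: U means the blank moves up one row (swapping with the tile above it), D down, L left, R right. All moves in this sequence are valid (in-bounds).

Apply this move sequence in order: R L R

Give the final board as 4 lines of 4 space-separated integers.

After move 1 (R):
 4  7  1  9
10  6  3  2
 5 11 12  8
15 14  0 13

After move 2 (L):
 4  7  1  9
10  6  3  2
 5 11 12  8
15  0 14 13

After move 3 (R):
 4  7  1  9
10  6  3  2
 5 11 12  8
15 14  0 13

Answer:  4  7  1  9
10  6  3  2
 5 11 12  8
15 14  0 13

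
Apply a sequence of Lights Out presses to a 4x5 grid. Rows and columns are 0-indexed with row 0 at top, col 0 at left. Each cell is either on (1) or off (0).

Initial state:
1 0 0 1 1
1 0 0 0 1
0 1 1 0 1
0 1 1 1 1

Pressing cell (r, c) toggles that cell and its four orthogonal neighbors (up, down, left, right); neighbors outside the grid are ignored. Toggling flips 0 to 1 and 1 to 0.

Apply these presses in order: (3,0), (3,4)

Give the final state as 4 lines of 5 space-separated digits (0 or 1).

Answer: 1 0 0 1 1
1 0 0 0 1
1 1 1 0 0
1 0 1 0 0

Derivation:
After press 1 at (3,0):
1 0 0 1 1
1 0 0 0 1
1 1 1 0 1
1 0 1 1 1

After press 2 at (3,4):
1 0 0 1 1
1 0 0 0 1
1 1 1 0 0
1 0 1 0 0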